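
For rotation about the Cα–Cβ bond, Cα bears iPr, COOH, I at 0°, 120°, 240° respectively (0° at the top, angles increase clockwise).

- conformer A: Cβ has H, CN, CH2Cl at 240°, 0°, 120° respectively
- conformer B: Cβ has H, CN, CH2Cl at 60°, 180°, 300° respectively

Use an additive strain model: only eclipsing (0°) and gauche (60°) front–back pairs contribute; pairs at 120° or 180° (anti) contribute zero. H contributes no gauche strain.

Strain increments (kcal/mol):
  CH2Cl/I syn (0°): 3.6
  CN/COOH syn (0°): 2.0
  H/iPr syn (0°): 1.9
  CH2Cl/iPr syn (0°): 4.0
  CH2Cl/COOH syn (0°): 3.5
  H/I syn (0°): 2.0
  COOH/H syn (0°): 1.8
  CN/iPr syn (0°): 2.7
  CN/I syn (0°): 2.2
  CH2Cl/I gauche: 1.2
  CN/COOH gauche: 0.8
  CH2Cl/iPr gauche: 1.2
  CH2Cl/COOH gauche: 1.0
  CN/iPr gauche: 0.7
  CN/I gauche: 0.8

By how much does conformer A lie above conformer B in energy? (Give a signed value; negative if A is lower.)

A is eclipsed. iPr at 0° is eclipsed with CN at 0° (2.7); COOH at 120° is eclipsed with CH2Cl at 120° (3.5); I at 240° is eclipsed with H at 240° (2.0). Total 8.2 kcal/mol.
B is staggered. iPr at 0° is gauche with CH2Cl at 300° (1.2); COOH at 120° is gauche with CN at 180° (0.8); I at 240° is gauche with CN at 180° (0.8); I at 240° is gauche with CH2Cl at 300° (1.2). Total 4.0 kcal/mol.
E(A) − E(B) = 8.2 − 4.0 = +4.2 kcal/mol.

+4.2 kcal/mol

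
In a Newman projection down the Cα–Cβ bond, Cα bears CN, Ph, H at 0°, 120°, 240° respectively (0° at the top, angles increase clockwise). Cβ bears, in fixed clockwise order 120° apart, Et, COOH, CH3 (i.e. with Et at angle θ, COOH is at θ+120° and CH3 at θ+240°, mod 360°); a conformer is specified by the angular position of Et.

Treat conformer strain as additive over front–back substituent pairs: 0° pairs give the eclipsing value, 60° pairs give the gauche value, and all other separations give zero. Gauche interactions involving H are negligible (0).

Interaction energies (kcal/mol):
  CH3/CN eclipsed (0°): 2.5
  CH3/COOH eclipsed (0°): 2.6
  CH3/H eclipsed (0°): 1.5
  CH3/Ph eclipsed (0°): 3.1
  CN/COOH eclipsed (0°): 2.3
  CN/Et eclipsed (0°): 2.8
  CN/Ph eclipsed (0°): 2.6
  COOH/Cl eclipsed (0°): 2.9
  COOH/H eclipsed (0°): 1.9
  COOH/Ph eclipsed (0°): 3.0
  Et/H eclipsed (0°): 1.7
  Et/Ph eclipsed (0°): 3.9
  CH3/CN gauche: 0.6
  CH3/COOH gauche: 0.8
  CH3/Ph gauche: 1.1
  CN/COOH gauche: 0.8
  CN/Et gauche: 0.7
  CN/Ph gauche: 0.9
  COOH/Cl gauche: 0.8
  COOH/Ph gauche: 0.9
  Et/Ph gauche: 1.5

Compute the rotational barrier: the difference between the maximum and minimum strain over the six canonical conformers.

4.8 kcal/mol

Et at 0° (eclipsed): CN(0°)/Et(0°) eclipsed 2.8; Ph(120°)/COOH(120°) eclipsed 3.0; H(240°)/CH3(240°) eclipsed 1.5 → 7.3 kcal/mol.
Et at 60° (staggered): CN(0°)/Et(60°) gauche 0.7; CN(0°)/CH3(300°) gauche 0.6; Ph(120°)/Et(60°) gauche 1.5; Ph(120°)/COOH(180°) gauche 0.9 → 3.7 kcal/mol.
Et at 120° (eclipsed): CN(0°)/CH3(0°) eclipsed 2.5; Ph(120°)/Et(120°) eclipsed 3.9; H(240°)/COOH(240°) eclipsed 1.9 → 8.3 kcal/mol.
Et at 180° (staggered): CN(0°)/COOH(300°) gauche 0.8; CN(0°)/CH3(60°) gauche 0.6; Ph(120°)/Et(180°) gauche 1.5; Ph(120°)/CH3(60°) gauche 1.1 → 4.0 kcal/mol.
Et at 240° (eclipsed): CN(0°)/COOH(0°) eclipsed 2.3; Ph(120°)/CH3(120°) eclipsed 3.1; H(240°)/Et(240°) eclipsed 1.7 → 7.1 kcal/mol.
Et at 300° (staggered): CN(0°)/Et(300°) gauche 0.7; CN(0°)/COOH(60°) gauche 0.8; Ph(120°)/COOH(60°) gauche 0.9; Ph(120°)/CH3(180°) gauche 1.1 → 3.5 kcal/mol.
Max at 120° (8.3 kcal/mol), min at 300° (3.5 kcal/mol); barrier = 4.8 kcal/mol.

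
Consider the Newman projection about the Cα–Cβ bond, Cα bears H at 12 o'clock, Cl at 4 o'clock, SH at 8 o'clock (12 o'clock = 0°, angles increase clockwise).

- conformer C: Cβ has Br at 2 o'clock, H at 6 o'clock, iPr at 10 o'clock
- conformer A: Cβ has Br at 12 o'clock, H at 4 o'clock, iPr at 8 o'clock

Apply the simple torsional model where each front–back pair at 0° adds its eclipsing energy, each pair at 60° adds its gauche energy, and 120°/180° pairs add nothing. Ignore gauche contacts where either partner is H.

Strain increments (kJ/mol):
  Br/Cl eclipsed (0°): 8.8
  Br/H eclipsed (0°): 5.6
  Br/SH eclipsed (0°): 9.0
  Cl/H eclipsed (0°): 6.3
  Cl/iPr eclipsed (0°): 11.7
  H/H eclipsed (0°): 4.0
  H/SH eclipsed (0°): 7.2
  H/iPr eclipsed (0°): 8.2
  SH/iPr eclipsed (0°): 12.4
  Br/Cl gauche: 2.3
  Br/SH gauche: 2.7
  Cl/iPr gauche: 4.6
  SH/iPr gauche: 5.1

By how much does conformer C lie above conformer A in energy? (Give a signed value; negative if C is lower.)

-16.9 kJ/mol

C (staggered): Cl–Br gauche, SH–iPr gauche; 2.3 + 5.1 = 7.4 kJ/mol.
A (eclipsed): H–Br eclipsed, Cl–H eclipsed, SH–iPr eclipsed; 5.6 + 6.3 + 12.4 = 24.3 kJ/mol.
E(C) − E(A) = 7.4 − 24.3 = -16.9 kJ/mol.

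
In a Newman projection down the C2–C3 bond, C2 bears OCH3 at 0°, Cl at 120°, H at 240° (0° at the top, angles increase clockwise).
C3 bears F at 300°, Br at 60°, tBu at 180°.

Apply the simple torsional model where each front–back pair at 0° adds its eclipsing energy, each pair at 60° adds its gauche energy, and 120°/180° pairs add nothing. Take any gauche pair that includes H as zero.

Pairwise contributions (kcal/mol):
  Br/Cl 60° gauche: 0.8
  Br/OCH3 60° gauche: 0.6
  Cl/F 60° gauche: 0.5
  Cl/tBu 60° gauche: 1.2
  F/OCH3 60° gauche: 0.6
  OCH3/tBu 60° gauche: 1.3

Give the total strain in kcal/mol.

This conformer (staggered): OCH3–F gauche, OCH3–Br gauche, Cl–Br gauche, Cl–tBu gauche; 0.6 + 0.6 + 0.8 + 1.2 = 3.2 kcal/mol.

3.2 kcal/mol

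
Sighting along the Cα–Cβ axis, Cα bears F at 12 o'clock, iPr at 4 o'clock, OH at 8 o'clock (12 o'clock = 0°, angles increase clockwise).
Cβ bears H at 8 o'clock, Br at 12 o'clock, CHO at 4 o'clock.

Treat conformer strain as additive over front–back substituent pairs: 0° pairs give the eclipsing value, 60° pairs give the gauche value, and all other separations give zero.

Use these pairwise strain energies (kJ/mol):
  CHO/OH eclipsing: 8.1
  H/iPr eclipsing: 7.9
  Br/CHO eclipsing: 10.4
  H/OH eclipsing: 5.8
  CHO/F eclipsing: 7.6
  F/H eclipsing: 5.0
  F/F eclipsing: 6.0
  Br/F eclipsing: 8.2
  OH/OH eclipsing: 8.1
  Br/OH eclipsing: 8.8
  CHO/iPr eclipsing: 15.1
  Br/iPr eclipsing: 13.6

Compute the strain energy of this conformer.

This conformer (eclipsed): F–Br eclipsed, iPr–CHO eclipsed, OH–H eclipsed; 8.2 + 15.1 + 5.8 = 29.1 kJ/mol.

29.1 kJ/mol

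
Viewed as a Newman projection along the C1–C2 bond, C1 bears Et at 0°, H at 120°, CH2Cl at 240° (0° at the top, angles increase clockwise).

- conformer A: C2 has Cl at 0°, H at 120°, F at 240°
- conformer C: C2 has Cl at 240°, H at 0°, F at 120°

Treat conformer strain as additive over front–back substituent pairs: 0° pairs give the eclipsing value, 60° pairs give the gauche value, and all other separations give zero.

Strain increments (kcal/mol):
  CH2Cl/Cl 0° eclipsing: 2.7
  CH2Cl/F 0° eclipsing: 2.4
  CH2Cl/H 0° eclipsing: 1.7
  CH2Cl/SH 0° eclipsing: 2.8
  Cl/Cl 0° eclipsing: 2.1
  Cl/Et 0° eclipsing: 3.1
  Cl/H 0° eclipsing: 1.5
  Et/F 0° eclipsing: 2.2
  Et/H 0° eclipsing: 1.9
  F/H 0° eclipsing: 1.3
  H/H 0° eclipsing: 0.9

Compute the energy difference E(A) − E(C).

A is eclipsed. Et at 0° is eclipsed with Cl at 0° (3.1); H at 120° is eclipsed with H at 120° (0.9); CH2Cl at 240° is eclipsed with F at 240° (2.4). Total 6.4 kcal/mol.
C is eclipsed. Et at 0° is eclipsed with H at 0° (1.9); H at 120° is eclipsed with F at 120° (1.3); CH2Cl at 240° is eclipsed with Cl at 240° (2.7). Total 5.9 kcal/mol.
E(A) − E(C) = 6.4 − 5.9 = +0.5 kcal/mol.

+0.5 kcal/mol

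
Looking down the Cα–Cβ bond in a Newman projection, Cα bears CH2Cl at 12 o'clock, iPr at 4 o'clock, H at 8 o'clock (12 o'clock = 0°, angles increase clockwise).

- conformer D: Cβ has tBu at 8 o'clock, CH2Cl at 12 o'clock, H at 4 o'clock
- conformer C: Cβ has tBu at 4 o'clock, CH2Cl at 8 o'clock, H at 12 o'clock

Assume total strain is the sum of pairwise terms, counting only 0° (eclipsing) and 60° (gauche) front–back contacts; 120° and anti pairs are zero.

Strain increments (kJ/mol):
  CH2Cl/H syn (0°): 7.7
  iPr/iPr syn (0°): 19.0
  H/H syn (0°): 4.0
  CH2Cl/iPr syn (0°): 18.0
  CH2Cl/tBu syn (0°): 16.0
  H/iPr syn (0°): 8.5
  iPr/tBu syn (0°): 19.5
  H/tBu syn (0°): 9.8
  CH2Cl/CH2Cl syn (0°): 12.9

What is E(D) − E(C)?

-3.7 kJ/mol

D (eclipsed): CH2Cl–CH2Cl eclipsed, iPr–H eclipsed, H–tBu eclipsed; 12.9 + 8.5 + 9.8 = 31.2 kJ/mol.
C (eclipsed): CH2Cl–H eclipsed, iPr–tBu eclipsed, H–CH2Cl eclipsed; 7.7 + 19.5 + 7.7 = 34.9 kJ/mol.
E(D) − E(C) = 31.2 − 34.9 = -3.7 kJ/mol.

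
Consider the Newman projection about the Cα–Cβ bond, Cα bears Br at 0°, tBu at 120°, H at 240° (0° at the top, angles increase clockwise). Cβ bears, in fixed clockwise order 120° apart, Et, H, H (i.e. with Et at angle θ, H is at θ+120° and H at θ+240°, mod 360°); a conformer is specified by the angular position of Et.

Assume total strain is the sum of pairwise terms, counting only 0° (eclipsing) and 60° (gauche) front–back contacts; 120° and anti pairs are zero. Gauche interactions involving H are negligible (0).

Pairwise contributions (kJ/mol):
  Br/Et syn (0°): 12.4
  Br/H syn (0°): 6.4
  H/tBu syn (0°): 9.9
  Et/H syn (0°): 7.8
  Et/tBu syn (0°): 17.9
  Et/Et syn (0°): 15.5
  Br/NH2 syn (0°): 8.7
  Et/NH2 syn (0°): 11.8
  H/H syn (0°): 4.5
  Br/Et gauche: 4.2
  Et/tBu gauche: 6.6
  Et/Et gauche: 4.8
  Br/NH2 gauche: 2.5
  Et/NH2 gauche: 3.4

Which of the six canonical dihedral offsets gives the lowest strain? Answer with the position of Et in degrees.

300°

Et at 0° (eclipsed): Br(0°)/Et(0°) eclipsed 12.4; tBu(120°)/H(120°) eclipsed 9.9; H(240°)/H(240°) eclipsed 4.5 → 26.8 kJ/mol.
Et at 60° (staggered): Br(0°)/Et(60°) gauche 4.2; tBu(120°)/Et(60°) gauche 6.6 → 10.8 kJ/mol.
Et at 120° (eclipsed): Br(0°)/H(0°) eclipsed 6.4; tBu(120°)/Et(120°) eclipsed 17.9; H(240°)/H(240°) eclipsed 4.5 → 28.8 kJ/mol.
Et at 180° (staggered): tBu(120°)/Et(180°) gauche 6.6 → 6.6 kJ/mol.
Et at 240° (eclipsed): Br(0°)/H(0°) eclipsed 6.4; tBu(120°)/H(120°) eclipsed 9.9; H(240°)/Et(240°) eclipsed 7.8 → 24.1 kJ/mol.
Et at 300° (staggered): Br(0°)/Et(300°) gauche 4.2 → 4.2 kJ/mol.
The minimum (4.2 kJ/mol) occurs with Et at 300°.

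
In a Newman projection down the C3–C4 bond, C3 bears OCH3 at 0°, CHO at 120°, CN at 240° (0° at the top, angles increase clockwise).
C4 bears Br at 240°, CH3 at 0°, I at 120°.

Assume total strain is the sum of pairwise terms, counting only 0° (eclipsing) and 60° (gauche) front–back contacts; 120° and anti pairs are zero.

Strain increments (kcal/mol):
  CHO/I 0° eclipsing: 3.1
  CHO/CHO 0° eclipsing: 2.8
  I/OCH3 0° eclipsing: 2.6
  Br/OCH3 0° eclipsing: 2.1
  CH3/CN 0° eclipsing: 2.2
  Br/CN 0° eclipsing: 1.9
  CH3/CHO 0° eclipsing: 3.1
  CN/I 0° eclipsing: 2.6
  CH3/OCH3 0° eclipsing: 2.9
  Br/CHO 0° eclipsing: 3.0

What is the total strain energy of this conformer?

7.9 kcal/mol

This conformer (eclipsed): OCH3(0°)/CH3(0°) eclipsed 2.9; CHO(120°)/I(120°) eclipsed 3.1; CN(240°)/Br(240°) eclipsed 1.9 → 7.9 kcal/mol.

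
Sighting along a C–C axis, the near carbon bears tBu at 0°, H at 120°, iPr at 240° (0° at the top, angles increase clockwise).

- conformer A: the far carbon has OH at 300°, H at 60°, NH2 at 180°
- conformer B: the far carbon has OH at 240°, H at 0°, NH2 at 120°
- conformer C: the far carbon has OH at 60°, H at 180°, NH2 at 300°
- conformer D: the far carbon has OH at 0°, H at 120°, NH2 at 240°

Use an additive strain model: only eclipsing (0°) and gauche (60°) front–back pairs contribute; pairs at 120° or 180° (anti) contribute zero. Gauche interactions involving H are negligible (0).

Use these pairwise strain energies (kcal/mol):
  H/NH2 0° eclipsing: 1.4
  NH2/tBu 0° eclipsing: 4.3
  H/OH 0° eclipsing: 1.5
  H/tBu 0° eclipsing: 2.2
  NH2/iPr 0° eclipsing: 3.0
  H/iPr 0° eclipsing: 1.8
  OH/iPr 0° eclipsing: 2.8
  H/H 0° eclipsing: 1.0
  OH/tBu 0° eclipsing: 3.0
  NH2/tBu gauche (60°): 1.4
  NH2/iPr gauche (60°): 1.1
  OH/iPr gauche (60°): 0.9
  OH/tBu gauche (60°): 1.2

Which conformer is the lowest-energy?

A

A (staggered): tBu–OH gauche, iPr–OH gauche, iPr–NH2 gauche; 1.2 + 0.9 + 1.1 = 3.2 kcal/mol.
B (eclipsed): tBu–H eclipsed, H–NH2 eclipsed, iPr–OH eclipsed; 2.2 + 1.4 + 2.8 = 6.4 kcal/mol.
C (staggered): tBu–OH gauche, tBu–NH2 gauche, iPr–NH2 gauche; 1.2 + 1.4 + 1.1 = 3.7 kcal/mol.
D (eclipsed): tBu–OH eclipsed, H–H eclipsed, iPr–NH2 eclipsed; 3.0 + 1.0 + 3.0 = 7.0 kcal/mol.
A has the lowest total (3.2 kcal/mol).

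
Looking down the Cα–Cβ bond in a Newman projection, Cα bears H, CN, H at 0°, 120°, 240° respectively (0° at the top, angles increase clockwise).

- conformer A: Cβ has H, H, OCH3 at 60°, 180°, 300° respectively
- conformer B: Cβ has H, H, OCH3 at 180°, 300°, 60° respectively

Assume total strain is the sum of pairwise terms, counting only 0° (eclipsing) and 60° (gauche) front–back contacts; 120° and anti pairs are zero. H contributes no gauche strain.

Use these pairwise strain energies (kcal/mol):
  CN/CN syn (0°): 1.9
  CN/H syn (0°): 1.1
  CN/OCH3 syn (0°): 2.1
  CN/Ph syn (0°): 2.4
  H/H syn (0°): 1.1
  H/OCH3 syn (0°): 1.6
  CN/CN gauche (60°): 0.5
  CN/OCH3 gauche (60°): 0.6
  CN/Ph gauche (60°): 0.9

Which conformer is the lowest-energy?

A (staggered): no non-H gauche contacts → 0.0 kcal/mol.
B (staggered): CN(120°)/OCH3(60°) gauche 0.6 → 0.6 kcal/mol.
A has the lowest total (0.0 kcal/mol).

A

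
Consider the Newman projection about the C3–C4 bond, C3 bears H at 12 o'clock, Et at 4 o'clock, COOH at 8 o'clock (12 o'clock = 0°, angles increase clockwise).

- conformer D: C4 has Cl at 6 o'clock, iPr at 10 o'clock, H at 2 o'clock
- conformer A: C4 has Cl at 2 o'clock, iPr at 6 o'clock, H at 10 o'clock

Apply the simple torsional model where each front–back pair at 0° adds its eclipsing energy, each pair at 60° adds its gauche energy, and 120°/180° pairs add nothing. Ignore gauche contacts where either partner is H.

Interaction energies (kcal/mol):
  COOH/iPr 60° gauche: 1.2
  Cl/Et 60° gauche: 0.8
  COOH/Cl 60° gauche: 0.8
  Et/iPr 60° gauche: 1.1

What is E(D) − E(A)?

D (staggered): Et(120°)/Cl(180°) gauche 0.8; COOH(240°)/Cl(180°) gauche 0.8; COOH(240°)/iPr(300°) gauche 1.2 → 2.8 kcal/mol.
A (staggered): Et(120°)/Cl(60°) gauche 0.8; Et(120°)/iPr(180°) gauche 1.1; COOH(240°)/iPr(180°) gauche 1.2 → 3.1 kcal/mol.
E(D) − E(A) = 2.8 − 3.1 = -0.3 kcal/mol.

-0.3 kcal/mol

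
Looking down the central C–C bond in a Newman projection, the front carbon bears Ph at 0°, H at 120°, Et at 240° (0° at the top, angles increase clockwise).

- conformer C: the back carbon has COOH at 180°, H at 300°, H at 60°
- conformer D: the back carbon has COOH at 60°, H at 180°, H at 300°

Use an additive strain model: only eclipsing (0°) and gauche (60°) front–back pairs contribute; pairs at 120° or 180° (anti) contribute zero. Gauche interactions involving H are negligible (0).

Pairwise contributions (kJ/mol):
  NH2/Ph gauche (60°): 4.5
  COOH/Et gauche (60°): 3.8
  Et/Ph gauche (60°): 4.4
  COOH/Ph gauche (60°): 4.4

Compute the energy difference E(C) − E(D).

C (staggered): Et(240°)/COOH(180°) gauche 3.8 → 3.8 kJ/mol.
D (staggered): Ph(0°)/COOH(60°) gauche 4.4 → 4.4 kJ/mol.
E(C) − E(D) = 3.8 − 4.4 = -0.6 kJ/mol.

-0.6 kJ/mol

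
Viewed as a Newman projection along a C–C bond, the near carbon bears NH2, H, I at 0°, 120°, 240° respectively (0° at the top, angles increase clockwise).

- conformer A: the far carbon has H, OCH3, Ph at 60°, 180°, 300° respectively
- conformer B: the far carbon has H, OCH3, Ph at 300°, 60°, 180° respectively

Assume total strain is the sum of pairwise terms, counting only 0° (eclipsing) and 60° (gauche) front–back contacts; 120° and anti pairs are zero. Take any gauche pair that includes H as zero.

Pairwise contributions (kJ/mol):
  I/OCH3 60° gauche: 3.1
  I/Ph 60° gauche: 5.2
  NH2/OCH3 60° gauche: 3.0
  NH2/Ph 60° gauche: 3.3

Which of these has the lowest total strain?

A (staggered): NH2–Ph gauche, I–OCH3 gauche, I–Ph gauche; 3.3 + 3.1 + 5.2 = 11.6 kJ/mol.
B (staggered): NH2–OCH3 gauche, I–Ph gauche; 3.0 + 5.2 = 8.2 kJ/mol.
B has the lowest total (8.2 kJ/mol).

B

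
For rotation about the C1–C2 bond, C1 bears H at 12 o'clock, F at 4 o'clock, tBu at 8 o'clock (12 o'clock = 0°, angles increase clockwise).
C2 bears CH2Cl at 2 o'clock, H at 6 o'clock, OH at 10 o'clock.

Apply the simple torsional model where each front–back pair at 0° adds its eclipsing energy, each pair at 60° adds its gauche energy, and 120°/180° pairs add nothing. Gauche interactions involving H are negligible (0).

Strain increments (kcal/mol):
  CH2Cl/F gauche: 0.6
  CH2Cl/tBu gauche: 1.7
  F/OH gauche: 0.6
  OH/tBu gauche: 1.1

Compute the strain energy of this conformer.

1.7 kcal/mol

This conformer is staggered. F at 120° is gauche with CH2Cl at 60° (0.6); tBu at 240° is gauche with OH at 300° (1.1). Total 1.7 kcal/mol.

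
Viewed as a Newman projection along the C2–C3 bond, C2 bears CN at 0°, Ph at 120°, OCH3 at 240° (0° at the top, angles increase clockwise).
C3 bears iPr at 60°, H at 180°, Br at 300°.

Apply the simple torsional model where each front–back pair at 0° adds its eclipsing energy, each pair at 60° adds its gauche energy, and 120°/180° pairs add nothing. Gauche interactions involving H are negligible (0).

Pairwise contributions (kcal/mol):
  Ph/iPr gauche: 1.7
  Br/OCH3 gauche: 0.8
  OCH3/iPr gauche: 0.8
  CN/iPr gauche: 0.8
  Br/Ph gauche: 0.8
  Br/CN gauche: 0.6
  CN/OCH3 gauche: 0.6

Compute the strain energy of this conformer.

This conformer (staggered): CN–iPr gauche, CN–Br gauche, Ph–iPr gauche, OCH3–Br gauche; 0.8 + 0.6 + 1.7 + 0.8 = 3.9 kcal/mol.

3.9 kcal/mol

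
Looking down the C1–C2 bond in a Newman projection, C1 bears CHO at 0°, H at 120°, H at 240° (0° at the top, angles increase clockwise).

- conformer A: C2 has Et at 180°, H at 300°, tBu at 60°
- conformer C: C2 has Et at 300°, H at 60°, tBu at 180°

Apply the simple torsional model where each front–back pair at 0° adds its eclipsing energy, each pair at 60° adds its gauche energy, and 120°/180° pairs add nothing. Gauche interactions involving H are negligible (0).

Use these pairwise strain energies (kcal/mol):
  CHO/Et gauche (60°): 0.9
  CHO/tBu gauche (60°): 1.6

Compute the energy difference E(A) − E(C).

A is staggered. CHO at 0° is gauche with tBu at 60° (1.6). Total 1.6 kcal/mol.
C is staggered. CHO at 0° is gauche with Et at 300° (0.9). Total 0.9 kcal/mol.
E(A) − E(C) = 1.6 − 0.9 = +0.7 kcal/mol.

+0.7 kcal/mol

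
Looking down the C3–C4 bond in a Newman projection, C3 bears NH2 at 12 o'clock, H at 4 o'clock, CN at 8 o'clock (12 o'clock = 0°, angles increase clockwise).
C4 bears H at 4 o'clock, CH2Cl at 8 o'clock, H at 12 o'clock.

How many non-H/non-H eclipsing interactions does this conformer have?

Non-H eclipsing pairs: CN(240°)/CH2Cl(240°) — 1 interaction.

1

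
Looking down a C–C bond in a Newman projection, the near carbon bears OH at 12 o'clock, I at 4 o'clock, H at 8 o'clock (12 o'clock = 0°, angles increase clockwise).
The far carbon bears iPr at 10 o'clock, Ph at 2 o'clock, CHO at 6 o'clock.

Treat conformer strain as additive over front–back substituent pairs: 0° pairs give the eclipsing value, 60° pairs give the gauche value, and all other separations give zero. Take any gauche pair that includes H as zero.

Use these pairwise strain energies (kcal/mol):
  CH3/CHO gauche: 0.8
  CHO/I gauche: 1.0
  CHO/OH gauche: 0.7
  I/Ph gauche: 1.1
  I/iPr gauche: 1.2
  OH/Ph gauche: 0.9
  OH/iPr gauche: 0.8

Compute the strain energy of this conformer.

3.8 kcal/mol

This conformer (staggered): OH(0°)/iPr(300°) gauche 0.8; OH(0°)/Ph(60°) gauche 0.9; I(120°)/Ph(60°) gauche 1.1; I(120°)/CHO(180°) gauche 1.0 → 3.8 kcal/mol.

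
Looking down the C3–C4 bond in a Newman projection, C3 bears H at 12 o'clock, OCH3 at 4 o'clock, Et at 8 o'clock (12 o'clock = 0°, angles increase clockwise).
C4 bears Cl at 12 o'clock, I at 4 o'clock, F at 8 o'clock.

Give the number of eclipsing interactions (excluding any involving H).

2

Non-H eclipsing pairs: OCH3(120°)/I(120°); Et(240°)/F(240°) — 2 interactions.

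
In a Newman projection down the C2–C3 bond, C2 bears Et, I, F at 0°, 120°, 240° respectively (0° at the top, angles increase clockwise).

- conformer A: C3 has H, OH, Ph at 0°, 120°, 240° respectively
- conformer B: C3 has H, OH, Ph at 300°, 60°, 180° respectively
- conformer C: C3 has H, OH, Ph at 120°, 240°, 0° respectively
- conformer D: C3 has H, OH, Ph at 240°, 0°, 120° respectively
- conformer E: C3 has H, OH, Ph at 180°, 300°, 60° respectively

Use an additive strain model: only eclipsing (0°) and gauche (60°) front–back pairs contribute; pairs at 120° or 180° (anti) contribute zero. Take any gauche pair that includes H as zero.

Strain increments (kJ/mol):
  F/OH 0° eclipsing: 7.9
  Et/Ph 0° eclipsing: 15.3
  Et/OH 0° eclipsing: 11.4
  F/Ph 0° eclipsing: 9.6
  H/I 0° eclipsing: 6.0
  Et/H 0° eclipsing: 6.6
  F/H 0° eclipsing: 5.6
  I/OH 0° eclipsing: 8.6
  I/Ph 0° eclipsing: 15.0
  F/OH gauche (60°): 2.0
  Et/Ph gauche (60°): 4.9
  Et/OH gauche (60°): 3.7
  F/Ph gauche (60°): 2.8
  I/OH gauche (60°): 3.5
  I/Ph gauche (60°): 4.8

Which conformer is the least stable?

D

A (eclipsed): Et(0°)/H(0°) eclipsed 6.6; I(120°)/OH(120°) eclipsed 8.6; F(240°)/Ph(240°) eclipsed 9.6 → 24.8 kJ/mol.
B (staggered): Et(0°)/OH(60°) gauche 3.7; I(120°)/OH(60°) gauche 3.5; I(120°)/Ph(180°) gauche 4.8; F(240°)/Ph(180°) gauche 2.8 → 14.8 kJ/mol.
C (eclipsed): Et(0°)/Ph(0°) eclipsed 15.3; I(120°)/H(120°) eclipsed 6.0; F(240°)/OH(240°) eclipsed 7.9 → 29.2 kJ/mol.
D (eclipsed): Et(0°)/OH(0°) eclipsed 11.4; I(120°)/Ph(120°) eclipsed 15.0; F(240°)/H(240°) eclipsed 5.6 → 32.0 kJ/mol.
E (staggered): Et(0°)/OH(300°) gauche 3.7; Et(0°)/Ph(60°) gauche 4.9; I(120°)/Ph(60°) gauche 4.8; F(240°)/OH(300°) gauche 2.0 → 15.4 kJ/mol.
D has the highest total (32.0 kJ/mol).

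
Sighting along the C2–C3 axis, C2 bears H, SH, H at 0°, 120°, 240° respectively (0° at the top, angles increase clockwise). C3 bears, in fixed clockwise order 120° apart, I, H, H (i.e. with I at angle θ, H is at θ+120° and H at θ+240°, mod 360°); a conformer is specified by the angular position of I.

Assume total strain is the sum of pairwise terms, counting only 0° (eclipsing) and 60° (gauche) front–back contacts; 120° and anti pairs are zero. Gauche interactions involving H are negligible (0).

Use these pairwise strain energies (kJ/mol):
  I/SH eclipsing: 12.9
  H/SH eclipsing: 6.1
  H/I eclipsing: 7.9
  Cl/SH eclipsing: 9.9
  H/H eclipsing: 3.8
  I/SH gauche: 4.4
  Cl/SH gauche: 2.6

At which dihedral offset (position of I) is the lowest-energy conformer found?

300°

I at 0° is eclipsed. H at 0° is eclipsed with I at 0° (7.9); SH at 120° is eclipsed with H at 120° (6.1); H at 240° is eclipsed with H at 240° (3.8). Total 17.8 kJ/mol.
I at 60° is staggered. SH at 120° is gauche with I at 60° (4.4). Total 4.4 kJ/mol.
I at 120° is eclipsed. H at 0° is eclipsed with H at 0° (3.8); SH at 120° is eclipsed with I at 120° (12.9); H at 240° is eclipsed with H at 240° (3.8). Total 20.5 kJ/mol.
I at 180° is staggered. SH at 120° is gauche with I at 180° (4.4). Total 4.4 kJ/mol.
I at 240° is eclipsed. H at 0° is eclipsed with H at 0° (3.8); SH at 120° is eclipsed with H at 120° (6.1); H at 240° is eclipsed with I at 240° (7.9). Total 17.8 kJ/mol.
I at 300° (staggered): no non-H gauche contacts → 0.0 kJ/mol.
The minimum (0.0 kJ/mol) occurs with I at 300°.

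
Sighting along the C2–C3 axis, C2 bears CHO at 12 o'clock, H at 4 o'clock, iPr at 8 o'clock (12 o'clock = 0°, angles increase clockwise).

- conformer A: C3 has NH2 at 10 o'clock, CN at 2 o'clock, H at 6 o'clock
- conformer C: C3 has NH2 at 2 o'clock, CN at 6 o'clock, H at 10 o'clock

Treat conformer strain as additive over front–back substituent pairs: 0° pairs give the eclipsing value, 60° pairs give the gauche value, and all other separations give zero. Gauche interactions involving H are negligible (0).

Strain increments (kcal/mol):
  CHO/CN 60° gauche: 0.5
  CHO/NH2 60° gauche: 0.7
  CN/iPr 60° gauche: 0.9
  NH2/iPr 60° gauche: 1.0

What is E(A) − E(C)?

+0.6 kcal/mol

A (staggered): CHO–NH2 gauche, CHO–CN gauche, iPr–NH2 gauche; 0.7 + 0.5 + 1.0 = 2.2 kcal/mol.
C (staggered): CHO–NH2 gauche, iPr–CN gauche; 0.7 + 0.9 = 1.6 kcal/mol.
E(A) − E(C) = 2.2 − 1.6 = +0.6 kcal/mol.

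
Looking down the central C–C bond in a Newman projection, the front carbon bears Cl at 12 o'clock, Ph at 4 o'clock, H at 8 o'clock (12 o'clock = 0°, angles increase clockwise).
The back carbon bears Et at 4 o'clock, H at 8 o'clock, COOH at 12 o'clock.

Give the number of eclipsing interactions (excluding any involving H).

2

Non-H eclipsing pairs: Cl(0°)/COOH(0°); Ph(120°)/Et(120°) — 2 interactions.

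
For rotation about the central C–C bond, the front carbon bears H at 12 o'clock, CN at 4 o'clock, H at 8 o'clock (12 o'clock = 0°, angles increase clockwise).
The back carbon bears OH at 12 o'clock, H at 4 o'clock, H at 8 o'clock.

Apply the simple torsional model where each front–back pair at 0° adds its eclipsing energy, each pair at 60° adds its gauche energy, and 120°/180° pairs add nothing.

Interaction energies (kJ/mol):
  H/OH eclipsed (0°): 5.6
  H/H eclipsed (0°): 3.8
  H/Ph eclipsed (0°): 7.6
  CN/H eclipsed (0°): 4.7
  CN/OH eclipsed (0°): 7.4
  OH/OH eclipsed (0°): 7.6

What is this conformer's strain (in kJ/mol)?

14.1 kJ/mol

This conformer is eclipsed. H at 0° is eclipsed with OH at 0° (5.6); CN at 120° is eclipsed with H at 120° (4.7); H at 240° is eclipsed with H at 240° (3.8). Total 14.1 kJ/mol.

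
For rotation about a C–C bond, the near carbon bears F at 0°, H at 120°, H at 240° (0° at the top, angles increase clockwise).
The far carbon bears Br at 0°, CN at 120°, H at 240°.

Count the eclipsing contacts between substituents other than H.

Non-H eclipsing pairs: F(0°)/Br(0°) — 1 interaction.

1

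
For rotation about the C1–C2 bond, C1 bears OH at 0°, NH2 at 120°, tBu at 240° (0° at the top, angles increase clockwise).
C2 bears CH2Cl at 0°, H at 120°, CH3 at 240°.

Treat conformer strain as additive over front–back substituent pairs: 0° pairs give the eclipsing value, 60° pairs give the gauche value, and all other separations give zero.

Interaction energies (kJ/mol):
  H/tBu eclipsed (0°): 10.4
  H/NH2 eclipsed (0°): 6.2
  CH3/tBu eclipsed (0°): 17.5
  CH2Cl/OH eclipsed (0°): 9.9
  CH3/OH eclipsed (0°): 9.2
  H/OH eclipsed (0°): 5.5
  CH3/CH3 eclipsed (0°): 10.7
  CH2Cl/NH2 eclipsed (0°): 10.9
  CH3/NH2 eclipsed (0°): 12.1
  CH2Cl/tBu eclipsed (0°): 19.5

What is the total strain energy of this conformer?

33.6 kJ/mol

This conformer (eclipsed): OH(0°)/CH2Cl(0°) eclipsed 9.9; NH2(120°)/H(120°) eclipsed 6.2; tBu(240°)/CH3(240°) eclipsed 17.5 → 33.6 kJ/mol.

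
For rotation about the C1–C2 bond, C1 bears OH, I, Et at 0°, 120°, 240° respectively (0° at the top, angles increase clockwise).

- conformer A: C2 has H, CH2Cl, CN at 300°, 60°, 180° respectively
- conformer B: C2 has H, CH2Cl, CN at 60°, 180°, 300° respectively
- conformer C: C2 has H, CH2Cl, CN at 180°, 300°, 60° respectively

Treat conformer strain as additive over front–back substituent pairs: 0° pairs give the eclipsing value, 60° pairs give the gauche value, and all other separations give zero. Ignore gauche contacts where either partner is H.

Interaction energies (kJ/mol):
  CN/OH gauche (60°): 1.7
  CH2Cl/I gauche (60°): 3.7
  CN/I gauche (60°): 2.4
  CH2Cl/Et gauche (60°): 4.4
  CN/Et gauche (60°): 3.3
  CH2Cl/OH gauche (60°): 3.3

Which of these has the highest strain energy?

A is staggered. OH at 0° is gauche with CH2Cl at 60° (3.3); I at 120° is gauche with CH2Cl at 60° (3.7); I at 120° is gauche with CN at 180° (2.4); Et at 240° is gauche with CN at 180° (3.3). Total 12.7 kJ/mol.
B is staggered. OH at 0° is gauche with CN at 300° (1.7); I at 120° is gauche with CH2Cl at 180° (3.7); Et at 240° is gauche with CH2Cl at 180° (4.4); Et at 240° is gauche with CN at 300° (3.3). Total 13.1 kJ/mol.
C is staggered. OH at 0° is gauche with CH2Cl at 300° (3.3); OH at 0° is gauche with CN at 60° (1.7); I at 120° is gauche with CN at 60° (2.4); Et at 240° is gauche with CH2Cl at 300° (4.4). Total 11.8 kJ/mol.
B has the highest total (13.1 kJ/mol).

B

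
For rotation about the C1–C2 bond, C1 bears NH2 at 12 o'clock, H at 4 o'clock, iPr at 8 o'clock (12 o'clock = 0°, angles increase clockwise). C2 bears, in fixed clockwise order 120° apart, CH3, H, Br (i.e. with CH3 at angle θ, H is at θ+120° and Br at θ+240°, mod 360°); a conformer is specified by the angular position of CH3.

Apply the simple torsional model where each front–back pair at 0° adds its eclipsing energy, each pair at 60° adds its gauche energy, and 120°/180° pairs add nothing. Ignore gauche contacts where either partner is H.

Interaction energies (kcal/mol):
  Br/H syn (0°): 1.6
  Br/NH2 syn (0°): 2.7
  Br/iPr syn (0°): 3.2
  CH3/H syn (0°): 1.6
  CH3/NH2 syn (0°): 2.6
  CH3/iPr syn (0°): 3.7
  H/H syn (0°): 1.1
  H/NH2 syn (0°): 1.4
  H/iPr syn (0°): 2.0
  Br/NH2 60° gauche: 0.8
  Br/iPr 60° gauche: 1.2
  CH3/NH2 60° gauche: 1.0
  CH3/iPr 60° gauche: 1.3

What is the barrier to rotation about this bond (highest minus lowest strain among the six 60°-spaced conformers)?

CH3 at 0° (eclipsed): NH2(0°)/CH3(0°) eclipsed 2.6; H(120°)/H(120°) eclipsed 1.1; iPr(240°)/Br(240°) eclipsed 3.2 → 6.9 kcal/mol.
CH3 at 60° (staggered): NH2(0°)/CH3(60°) gauche 1.0; NH2(0°)/Br(300°) gauche 0.8; iPr(240°)/Br(300°) gauche 1.2 → 3.0 kcal/mol.
CH3 at 120° (eclipsed): NH2(0°)/Br(0°) eclipsed 2.7; H(120°)/CH3(120°) eclipsed 1.6; iPr(240°)/H(240°) eclipsed 2.0 → 6.3 kcal/mol.
CH3 at 180° (staggered): NH2(0°)/Br(60°) gauche 0.8; iPr(240°)/CH3(180°) gauche 1.3 → 2.1 kcal/mol.
CH3 at 240° (eclipsed): NH2(0°)/H(0°) eclipsed 1.4; H(120°)/Br(120°) eclipsed 1.6; iPr(240°)/CH3(240°) eclipsed 3.7 → 6.7 kcal/mol.
CH3 at 300° (staggered): NH2(0°)/CH3(300°) gauche 1.0; iPr(240°)/CH3(300°) gauche 1.3; iPr(240°)/Br(180°) gauche 1.2 → 3.5 kcal/mol.
Max at 0° (6.9 kcal/mol), min at 180° (2.1 kcal/mol); barrier = 4.8 kcal/mol.

4.8 kcal/mol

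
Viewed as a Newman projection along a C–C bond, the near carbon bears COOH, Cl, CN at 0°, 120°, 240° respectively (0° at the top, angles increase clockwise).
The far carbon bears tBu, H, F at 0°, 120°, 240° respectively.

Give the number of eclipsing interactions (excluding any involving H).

2

Non-H eclipsing pairs: COOH(0°)/tBu(0°); CN(240°)/F(240°) — 2 interactions.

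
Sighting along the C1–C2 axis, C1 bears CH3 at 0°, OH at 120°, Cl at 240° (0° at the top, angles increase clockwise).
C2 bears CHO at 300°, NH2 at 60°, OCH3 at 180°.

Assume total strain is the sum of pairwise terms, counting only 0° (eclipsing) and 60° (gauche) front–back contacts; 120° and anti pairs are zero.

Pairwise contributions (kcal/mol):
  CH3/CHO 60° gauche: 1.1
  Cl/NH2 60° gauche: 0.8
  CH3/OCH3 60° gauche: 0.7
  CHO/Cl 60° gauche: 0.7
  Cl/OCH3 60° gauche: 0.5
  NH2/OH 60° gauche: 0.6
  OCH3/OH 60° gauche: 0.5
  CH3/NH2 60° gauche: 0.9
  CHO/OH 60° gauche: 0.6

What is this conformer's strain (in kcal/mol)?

4.3 kcal/mol

This conformer (staggered): CH3–CHO gauche, CH3–NH2 gauche, OH–NH2 gauche, OH–OCH3 gauche, Cl–CHO gauche, Cl–OCH3 gauche; 1.1 + 0.9 + 0.6 + 0.5 + 0.7 + 0.5 = 4.3 kcal/mol.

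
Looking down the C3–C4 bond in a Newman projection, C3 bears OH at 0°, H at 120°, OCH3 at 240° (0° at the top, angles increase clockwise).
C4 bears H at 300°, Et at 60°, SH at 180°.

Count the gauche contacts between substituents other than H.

2

Non-H gauche pairs: OH(0°)/Et(60°); OCH3(240°)/SH(180°) — 2 interactions.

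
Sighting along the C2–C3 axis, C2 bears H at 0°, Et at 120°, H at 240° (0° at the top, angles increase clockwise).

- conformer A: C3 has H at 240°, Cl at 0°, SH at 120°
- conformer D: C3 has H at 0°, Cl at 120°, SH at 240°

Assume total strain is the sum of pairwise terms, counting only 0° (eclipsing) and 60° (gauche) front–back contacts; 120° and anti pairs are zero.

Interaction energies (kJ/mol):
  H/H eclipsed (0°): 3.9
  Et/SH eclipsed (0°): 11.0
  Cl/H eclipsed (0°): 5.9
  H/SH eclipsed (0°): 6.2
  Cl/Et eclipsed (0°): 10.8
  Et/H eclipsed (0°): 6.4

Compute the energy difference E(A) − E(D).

-0.1 kJ/mol

A (eclipsed): H(0°)/Cl(0°) eclipsed 5.9; Et(120°)/SH(120°) eclipsed 11.0; H(240°)/H(240°) eclipsed 3.9 → 20.8 kJ/mol.
D (eclipsed): H(0°)/H(0°) eclipsed 3.9; Et(120°)/Cl(120°) eclipsed 10.8; H(240°)/SH(240°) eclipsed 6.2 → 20.9 kJ/mol.
E(A) − E(D) = 20.8 − 20.9 = -0.1 kJ/mol.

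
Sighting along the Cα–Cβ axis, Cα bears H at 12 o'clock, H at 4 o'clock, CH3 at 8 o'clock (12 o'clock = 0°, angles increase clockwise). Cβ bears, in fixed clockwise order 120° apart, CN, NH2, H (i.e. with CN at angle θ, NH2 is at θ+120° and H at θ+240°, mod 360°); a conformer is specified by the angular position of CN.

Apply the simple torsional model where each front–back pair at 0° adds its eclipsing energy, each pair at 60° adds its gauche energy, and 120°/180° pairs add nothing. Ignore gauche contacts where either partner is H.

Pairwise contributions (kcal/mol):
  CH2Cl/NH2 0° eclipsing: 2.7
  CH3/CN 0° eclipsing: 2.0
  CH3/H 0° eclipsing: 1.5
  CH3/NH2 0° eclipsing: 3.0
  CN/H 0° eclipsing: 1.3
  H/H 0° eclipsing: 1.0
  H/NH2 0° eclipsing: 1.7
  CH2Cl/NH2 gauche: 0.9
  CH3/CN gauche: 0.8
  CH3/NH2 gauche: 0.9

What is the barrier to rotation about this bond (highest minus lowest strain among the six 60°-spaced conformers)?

4.5 kcal/mol

CN at 0° (eclipsed): H(0°)/CN(0°) eclipsed 1.3; H(120°)/NH2(120°) eclipsed 1.7; CH3(240°)/H(240°) eclipsed 1.5 → 4.5 kcal/mol.
CN at 60° (staggered): CH3(240°)/NH2(180°) gauche 0.9 → 0.9 kcal/mol.
CN at 120° (eclipsed): H(0°)/H(0°) eclipsed 1.0; H(120°)/CN(120°) eclipsed 1.3; CH3(240°)/NH2(240°) eclipsed 3.0 → 5.3 kcal/mol.
CN at 180° (staggered): CH3(240°)/CN(180°) gauche 0.8; CH3(240°)/NH2(300°) gauche 0.9 → 1.7 kcal/mol.
CN at 240° (eclipsed): H(0°)/NH2(0°) eclipsed 1.7; H(120°)/H(120°) eclipsed 1.0; CH3(240°)/CN(240°) eclipsed 2.0 → 4.7 kcal/mol.
CN at 300° (staggered): CH3(240°)/CN(300°) gauche 0.8 → 0.8 kcal/mol.
Max at 120° (5.3 kcal/mol), min at 300° (0.8 kcal/mol); barrier = 4.5 kcal/mol.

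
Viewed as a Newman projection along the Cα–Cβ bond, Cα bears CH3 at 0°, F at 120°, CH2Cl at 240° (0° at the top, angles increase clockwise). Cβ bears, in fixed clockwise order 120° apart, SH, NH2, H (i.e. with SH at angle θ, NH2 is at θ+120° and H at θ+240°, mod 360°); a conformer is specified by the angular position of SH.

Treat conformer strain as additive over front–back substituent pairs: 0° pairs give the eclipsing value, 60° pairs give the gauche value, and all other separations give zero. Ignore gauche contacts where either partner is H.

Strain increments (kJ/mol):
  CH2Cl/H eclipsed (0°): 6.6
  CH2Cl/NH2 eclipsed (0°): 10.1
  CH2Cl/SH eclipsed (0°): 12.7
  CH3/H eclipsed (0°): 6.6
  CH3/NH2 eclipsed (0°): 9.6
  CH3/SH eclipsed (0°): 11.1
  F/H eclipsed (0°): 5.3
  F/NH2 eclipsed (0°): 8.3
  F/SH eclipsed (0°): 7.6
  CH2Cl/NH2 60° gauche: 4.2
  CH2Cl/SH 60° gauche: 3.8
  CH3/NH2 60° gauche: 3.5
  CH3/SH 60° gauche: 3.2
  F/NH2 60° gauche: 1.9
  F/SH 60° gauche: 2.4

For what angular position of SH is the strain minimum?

SH at 0° is eclipsed. CH3 at 0° is eclipsed with SH at 0° (11.1); F at 120° is eclipsed with NH2 at 120° (8.3); CH2Cl at 240° is eclipsed with H at 240° (6.6). Total 26.0 kJ/mol.
SH at 60° is staggered. CH3 at 0° is gauche with SH at 60° (3.2); F at 120° is gauche with SH at 60° (2.4); F at 120° is gauche with NH2 at 180° (1.9); CH2Cl at 240° is gauche with NH2 at 180° (4.2). Total 11.7 kJ/mol.
SH at 120° is eclipsed. CH3 at 0° is eclipsed with H at 0° (6.6); F at 120° is eclipsed with SH at 120° (7.6); CH2Cl at 240° is eclipsed with NH2 at 240° (10.1). Total 24.3 kJ/mol.
SH at 180° is staggered. CH3 at 0° is gauche with NH2 at 300° (3.5); F at 120° is gauche with SH at 180° (2.4); CH2Cl at 240° is gauche with SH at 180° (3.8); CH2Cl at 240° is gauche with NH2 at 300° (4.2). Total 13.9 kJ/mol.
SH at 240° is eclipsed. CH3 at 0° is eclipsed with NH2 at 0° (9.6); F at 120° is eclipsed with H at 120° (5.3); CH2Cl at 240° is eclipsed with SH at 240° (12.7). Total 27.6 kJ/mol.
SH at 300° is staggered. CH3 at 0° is gauche with SH at 300° (3.2); CH3 at 0° is gauche with NH2 at 60° (3.5); F at 120° is gauche with NH2 at 60° (1.9); CH2Cl at 240° is gauche with SH at 300° (3.8). Total 12.4 kJ/mol.
The minimum (11.7 kJ/mol) occurs with SH at 60°.

60°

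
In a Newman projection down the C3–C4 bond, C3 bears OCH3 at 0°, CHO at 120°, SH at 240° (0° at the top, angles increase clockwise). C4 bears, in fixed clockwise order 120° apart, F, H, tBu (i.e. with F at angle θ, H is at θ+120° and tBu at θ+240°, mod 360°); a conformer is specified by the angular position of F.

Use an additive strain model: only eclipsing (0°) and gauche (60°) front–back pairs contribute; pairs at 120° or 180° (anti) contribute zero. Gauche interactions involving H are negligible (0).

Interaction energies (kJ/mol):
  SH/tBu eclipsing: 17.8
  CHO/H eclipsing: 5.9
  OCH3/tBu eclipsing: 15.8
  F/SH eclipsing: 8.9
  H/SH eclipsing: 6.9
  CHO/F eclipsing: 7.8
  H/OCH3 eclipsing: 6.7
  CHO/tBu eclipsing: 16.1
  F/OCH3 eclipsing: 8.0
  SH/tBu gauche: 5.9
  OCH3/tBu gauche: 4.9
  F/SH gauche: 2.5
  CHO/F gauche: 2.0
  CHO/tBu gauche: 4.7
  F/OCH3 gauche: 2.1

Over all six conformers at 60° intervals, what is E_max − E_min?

F at 0° (eclipsed): OCH3(0°)/F(0°) eclipsed 8.0; CHO(120°)/H(120°) eclipsed 5.9; SH(240°)/tBu(240°) eclipsed 17.8 → 31.7 kJ/mol.
F at 60° (staggered): OCH3(0°)/F(60°) gauche 2.1; OCH3(0°)/tBu(300°) gauche 4.9; CHO(120°)/F(60°) gauche 2.0; SH(240°)/tBu(300°) gauche 5.9 → 14.9 kJ/mol.
F at 120° (eclipsed): OCH3(0°)/tBu(0°) eclipsed 15.8; CHO(120°)/F(120°) eclipsed 7.8; SH(240°)/H(240°) eclipsed 6.9 → 30.5 kJ/mol.
F at 180° (staggered): OCH3(0°)/tBu(60°) gauche 4.9; CHO(120°)/F(180°) gauche 2.0; CHO(120°)/tBu(60°) gauche 4.7; SH(240°)/F(180°) gauche 2.5 → 14.1 kJ/mol.
F at 240° (eclipsed): OCH3(0°)/H(0°) eclipsed 6.7; CHO(120°)/tBu(120°) eclipsed 16.1; SH(240°)/F(240°) eclipsed 8.9 → 31.7 kJ/mol.
F at 300° (staggered): OCH3(0°)/F(300°) gauche 2.1; CHO(120°)/tBu(180°) gauche 4.7; SH(240°)/F(300°) gauche 2.5; SH(240°)/tBu(180°) gauche 5.9 → 15.2 kJ/mol.
Max at 0° (31.7 kJ/mol), min at 180° (14.1 kJ/mol); barrier = 17.6 kJ/mol.

17.6 kJ/mol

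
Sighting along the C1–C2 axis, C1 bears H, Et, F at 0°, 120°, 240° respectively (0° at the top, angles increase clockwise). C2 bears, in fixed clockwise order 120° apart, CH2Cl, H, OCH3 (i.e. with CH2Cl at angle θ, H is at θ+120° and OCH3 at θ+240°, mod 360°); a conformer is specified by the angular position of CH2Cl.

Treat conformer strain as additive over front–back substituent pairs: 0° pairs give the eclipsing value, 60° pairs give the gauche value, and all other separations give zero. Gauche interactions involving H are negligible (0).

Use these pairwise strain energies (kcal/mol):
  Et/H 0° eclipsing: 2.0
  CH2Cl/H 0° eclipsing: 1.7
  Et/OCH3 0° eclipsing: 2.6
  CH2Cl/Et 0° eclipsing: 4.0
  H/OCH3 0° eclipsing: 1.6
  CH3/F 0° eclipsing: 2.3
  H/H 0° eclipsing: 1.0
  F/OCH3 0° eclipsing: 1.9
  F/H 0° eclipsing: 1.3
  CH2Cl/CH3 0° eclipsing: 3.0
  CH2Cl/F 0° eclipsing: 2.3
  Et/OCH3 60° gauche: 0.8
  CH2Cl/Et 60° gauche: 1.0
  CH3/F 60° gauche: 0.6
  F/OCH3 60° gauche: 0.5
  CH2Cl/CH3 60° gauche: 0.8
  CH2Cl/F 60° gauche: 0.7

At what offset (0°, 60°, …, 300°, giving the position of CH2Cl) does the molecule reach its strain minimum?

60°

CH2Cl at 0° (eclipsed): H–CH2Cl eclipsed, Et–H eclipsed, F–OCH3 eclipsed; 1.7 + 2.0 + 1.9 = 5.6 kcal/mol.
CH2Cl at 60° (staggered): Et–CH2Cl gauche, F–OCH3 gauche; 1.0 + 0.5 = 1.5 kcal/mol.
CH2Cl at 120° (eclipsed): H–OCH3 eclipsed, Et–CH2Cl eclipsed, F–H eclipsed; 1.6 + 4.0 + 1.3 = 6.9 kcal/mol.
CH2Cl at 180° (staggered): Et–CH2Cl gauche, Et–OCH3 gauche, F–CH2Cl gauche; 1.0 + 0.8 + 0.7 = 2.5 kcal/mol.
CH2Cl at 240° (eclipsed): H–H eclipsed, Et–OCH3 eclipsed, F–CH2Cl eclipsed; 1.0 + 2.6 + 2.3 = 5.9 kcal/mol.
CH2Cl at 300° (staggered): Et–OCH3 gauche, F–CH2Cl gauche, F–OCH3 gauche; 0.8 + 0.7 + 0.5 = 2.0 kcal/mol.
The minimum (1.5 kcal/mol) occurs with CH2Cl at 60°.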